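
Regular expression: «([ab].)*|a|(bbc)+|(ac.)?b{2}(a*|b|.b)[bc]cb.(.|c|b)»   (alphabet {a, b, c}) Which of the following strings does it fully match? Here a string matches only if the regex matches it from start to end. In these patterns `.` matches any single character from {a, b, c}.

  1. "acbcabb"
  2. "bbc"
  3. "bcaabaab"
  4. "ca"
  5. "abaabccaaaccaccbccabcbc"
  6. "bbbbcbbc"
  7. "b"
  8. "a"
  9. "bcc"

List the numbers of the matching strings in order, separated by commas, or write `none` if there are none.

1 → no match
2 → match
3 → match
4 → no match
5 → no match
6 → match
7 → no match
8 → match
9 → no match

2, 3, 6, 8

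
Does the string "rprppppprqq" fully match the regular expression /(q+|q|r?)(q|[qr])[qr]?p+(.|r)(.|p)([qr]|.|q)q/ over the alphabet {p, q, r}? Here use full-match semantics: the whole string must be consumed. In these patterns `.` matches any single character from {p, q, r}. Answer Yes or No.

No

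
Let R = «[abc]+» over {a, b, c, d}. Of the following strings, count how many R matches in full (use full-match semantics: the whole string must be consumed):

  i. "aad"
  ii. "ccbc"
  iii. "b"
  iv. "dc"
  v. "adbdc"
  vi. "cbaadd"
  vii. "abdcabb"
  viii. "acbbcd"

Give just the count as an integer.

2

i → no match
ii → match
iii → match
iv → no match
v → no match
vi → no match
vii → no match
viii → no match
Total matched: 2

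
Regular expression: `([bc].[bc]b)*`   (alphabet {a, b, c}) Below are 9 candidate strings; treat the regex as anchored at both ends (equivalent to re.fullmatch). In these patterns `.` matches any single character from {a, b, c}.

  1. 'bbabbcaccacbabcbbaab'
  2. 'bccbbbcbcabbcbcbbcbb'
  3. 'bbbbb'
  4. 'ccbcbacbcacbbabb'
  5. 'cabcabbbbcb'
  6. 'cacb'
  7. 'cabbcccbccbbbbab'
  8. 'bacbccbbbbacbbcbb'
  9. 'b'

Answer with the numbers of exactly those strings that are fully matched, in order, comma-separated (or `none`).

2, 6

1 → no match
2 → match
3 → no match
4 → no match
5 → no match
6 → match
7 → no match
8 → no match
9 → no match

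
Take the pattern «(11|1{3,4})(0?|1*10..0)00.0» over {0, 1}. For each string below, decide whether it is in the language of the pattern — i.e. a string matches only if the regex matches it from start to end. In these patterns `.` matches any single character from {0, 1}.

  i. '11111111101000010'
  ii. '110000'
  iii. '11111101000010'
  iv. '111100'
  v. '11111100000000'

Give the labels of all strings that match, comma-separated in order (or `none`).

i → match
ii → match
iii → match
iv → no match
v → match

i, ii, iii, v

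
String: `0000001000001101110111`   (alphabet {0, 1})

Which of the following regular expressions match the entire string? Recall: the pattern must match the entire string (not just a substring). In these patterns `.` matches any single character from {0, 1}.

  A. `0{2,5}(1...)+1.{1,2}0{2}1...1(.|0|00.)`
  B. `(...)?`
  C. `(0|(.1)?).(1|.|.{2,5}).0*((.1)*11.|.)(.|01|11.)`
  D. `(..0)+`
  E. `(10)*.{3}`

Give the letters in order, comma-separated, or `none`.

C

A → no match
B → no match
C → match
D → no match — must end with `0`
E → no match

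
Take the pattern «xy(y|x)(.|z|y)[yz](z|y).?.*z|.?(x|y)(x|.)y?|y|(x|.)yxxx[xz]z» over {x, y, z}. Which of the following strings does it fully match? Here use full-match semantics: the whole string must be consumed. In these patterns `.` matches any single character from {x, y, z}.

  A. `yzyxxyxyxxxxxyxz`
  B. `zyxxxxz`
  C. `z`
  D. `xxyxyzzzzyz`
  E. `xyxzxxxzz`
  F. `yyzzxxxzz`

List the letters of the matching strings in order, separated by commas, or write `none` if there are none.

B

A → no match
B → match
C → no match
D → no match
E → no match
F → no match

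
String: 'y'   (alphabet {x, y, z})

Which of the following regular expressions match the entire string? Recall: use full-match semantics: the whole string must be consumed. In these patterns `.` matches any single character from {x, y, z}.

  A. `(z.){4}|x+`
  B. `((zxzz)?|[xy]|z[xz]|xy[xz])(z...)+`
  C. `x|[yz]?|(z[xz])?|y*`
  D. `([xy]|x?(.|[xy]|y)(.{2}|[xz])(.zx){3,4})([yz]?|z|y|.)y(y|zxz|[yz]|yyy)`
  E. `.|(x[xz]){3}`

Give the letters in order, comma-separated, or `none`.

A → no match
B → no match
C → match
D → no match
E → match

C, E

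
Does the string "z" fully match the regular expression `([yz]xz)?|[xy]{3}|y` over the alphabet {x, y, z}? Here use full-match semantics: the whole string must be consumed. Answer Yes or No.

No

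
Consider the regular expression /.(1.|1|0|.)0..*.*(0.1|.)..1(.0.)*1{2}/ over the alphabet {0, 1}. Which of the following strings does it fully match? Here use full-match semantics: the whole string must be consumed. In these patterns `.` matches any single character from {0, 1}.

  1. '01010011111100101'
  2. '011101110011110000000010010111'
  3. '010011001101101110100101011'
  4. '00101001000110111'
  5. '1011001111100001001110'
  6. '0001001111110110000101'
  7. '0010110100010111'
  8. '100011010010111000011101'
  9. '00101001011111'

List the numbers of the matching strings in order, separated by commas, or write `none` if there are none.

1 → no match
2 → no match
3 → no match
4 → no match
5 → no match — must end with '1'
6 → no match
7 → no match
8 → no match
9 → no match

none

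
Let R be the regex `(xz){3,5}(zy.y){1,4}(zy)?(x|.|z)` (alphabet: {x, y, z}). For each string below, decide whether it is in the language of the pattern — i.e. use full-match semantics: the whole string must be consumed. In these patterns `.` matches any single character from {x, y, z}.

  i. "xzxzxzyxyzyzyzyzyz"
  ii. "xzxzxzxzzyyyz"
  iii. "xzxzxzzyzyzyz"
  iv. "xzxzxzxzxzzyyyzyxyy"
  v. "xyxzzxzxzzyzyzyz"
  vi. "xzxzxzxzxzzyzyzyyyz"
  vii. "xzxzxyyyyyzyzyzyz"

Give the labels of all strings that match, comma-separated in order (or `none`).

i → no match
ii → match
iii → match
iv → match
v → no match — must start with "xz"
vi → match
vii → no match

ii, iii, iv, vi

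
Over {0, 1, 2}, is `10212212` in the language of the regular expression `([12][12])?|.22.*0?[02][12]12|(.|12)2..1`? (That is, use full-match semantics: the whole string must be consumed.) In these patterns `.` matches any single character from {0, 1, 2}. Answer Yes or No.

No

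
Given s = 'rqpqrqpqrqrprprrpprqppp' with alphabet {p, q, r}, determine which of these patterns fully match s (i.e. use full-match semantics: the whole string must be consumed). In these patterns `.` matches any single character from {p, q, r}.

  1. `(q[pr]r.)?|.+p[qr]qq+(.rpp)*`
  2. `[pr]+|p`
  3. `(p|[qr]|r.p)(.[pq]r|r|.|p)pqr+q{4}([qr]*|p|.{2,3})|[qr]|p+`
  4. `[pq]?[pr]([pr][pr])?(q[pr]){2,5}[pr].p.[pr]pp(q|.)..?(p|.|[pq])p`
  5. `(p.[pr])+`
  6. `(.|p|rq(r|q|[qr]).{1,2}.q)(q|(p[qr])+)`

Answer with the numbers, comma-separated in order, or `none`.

1 → no match
2 → no match
3 → no match
4 → match
5 → no match — must start with 'p'
6 → no match

4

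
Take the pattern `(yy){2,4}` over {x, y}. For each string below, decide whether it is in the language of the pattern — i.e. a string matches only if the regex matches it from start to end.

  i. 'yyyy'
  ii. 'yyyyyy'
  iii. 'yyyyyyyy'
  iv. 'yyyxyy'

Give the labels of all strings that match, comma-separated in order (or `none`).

i → match
ii → match
iii → match
iv → no match

i, ii, iii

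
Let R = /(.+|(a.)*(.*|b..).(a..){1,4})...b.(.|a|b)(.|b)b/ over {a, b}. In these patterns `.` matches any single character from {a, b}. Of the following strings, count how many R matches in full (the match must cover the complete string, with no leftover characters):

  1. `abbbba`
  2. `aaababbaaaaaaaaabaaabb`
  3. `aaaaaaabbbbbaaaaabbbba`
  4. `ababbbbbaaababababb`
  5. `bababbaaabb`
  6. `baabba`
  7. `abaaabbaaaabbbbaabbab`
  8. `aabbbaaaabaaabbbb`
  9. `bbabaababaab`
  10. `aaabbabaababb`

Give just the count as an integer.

1 → no match — must end with `b`
2 → no match
3 → no match — must end with `b`
4 → no match
5 → no match
6 → no match — must end with `b`
7 → no match
8 → no match
9 → no match
10 → no match
Total matched: 0

0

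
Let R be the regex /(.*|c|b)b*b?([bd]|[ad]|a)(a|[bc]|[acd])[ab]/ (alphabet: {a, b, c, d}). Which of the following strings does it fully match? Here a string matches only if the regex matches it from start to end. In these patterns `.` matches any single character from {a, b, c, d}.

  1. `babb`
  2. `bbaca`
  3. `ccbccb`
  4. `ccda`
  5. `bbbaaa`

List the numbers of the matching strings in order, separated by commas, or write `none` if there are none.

1, 2, 5

1 → match
2 → match
3 → no match
4 → no match
5 → match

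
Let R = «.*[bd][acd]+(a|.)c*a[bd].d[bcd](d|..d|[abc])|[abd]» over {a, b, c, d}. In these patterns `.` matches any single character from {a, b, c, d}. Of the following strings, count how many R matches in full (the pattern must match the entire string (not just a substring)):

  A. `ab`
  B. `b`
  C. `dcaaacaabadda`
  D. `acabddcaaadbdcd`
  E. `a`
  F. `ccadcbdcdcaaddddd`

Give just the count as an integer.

A → no match
B → match
C → match
D → match
E → match
F → match
Total matched: 5

5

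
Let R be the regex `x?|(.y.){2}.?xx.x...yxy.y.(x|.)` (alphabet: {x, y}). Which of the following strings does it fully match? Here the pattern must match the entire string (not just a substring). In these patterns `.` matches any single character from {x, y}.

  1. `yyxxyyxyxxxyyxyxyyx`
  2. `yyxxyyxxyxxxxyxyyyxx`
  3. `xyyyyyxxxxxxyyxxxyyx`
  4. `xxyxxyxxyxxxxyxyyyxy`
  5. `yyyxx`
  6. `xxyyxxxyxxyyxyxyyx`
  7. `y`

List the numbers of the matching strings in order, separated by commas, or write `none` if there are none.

1 → no match
2 → match
3 → no match
4 → no match
5 → no match
6 → no match
7 → no match

2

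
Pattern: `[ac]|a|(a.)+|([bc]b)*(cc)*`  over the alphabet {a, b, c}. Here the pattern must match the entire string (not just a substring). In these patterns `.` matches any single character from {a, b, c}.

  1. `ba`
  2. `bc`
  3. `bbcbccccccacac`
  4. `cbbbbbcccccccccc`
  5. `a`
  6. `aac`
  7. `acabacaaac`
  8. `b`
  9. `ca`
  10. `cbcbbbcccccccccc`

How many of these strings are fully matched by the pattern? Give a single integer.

1 → no match
2 → no match
3 → no match
4 → match
5 → match
6 → no match
7 → match
8 → no match
9 → no match
10 → match
Total matched: 4

4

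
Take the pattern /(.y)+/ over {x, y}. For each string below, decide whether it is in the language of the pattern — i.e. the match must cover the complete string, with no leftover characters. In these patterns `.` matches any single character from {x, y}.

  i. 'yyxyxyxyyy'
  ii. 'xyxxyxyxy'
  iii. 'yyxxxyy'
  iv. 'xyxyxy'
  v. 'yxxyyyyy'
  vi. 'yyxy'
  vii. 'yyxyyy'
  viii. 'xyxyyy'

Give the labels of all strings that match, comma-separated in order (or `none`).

i → match
ii → no match
iii → no match
iv → match
v → no match
vi → match
vii → match
viii → match

i, iv, vi, vii, viii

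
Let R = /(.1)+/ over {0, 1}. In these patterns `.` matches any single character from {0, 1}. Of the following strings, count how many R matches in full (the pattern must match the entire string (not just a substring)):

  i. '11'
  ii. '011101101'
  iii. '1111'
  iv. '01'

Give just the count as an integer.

i → match
ii → no match
iii → match
iv → match
Total matched: 3

3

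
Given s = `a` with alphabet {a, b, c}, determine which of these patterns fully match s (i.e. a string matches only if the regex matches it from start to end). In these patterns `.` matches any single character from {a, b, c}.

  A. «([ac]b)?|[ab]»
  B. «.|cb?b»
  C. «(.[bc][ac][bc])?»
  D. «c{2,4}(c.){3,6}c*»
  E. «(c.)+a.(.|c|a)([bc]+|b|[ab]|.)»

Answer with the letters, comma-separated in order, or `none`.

A → match
B → match
C → no match
D → no match — must start with `c`
E → no match — must start with `c`

A, B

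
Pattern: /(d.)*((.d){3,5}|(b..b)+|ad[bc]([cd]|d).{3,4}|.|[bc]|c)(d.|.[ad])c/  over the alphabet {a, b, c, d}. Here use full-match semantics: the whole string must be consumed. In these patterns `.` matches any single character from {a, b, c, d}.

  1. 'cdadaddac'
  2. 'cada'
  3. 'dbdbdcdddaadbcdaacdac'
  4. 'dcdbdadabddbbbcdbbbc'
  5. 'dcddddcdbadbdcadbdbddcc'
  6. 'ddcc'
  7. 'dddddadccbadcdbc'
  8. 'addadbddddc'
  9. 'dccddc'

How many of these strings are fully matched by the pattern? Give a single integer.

4

1. 'cdadaddac' → match
2. 'cada' → no match — must end with 'c'
3 → match
4 → no match
5 → no match
6. 'ddcc' → match
7 → no match
8. 'addadbddddc' → no match
9. 'dccddc' → match
Total matched: 4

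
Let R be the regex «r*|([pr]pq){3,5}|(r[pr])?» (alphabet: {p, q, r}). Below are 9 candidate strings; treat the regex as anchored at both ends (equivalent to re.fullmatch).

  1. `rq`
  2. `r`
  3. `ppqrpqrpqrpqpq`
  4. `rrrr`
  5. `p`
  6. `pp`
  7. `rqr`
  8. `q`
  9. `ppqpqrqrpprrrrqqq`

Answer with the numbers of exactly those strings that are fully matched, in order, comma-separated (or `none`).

1 → no match
2 → match
3 → no match
4 → match
5 → no match
6 → no match
7 → no match
8 → no match
9 → no match

2, 4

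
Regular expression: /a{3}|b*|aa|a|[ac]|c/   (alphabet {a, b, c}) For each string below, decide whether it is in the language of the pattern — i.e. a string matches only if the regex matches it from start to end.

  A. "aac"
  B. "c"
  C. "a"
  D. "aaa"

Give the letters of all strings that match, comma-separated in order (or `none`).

B, C, D

A → no match
B → match
C → match
D → match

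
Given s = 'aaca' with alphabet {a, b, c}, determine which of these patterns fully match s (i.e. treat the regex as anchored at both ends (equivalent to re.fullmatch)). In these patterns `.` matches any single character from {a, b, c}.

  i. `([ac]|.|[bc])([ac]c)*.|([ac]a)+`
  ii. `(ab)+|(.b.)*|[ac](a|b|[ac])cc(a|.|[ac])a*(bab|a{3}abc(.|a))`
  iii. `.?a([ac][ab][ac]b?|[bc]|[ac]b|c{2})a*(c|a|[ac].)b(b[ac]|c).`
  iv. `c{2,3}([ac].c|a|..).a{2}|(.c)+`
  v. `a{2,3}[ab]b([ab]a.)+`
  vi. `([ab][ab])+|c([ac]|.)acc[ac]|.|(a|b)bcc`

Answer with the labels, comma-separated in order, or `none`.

i

i → match
ii → no match
iii → no match
iv → no match
v → no match
vi → no match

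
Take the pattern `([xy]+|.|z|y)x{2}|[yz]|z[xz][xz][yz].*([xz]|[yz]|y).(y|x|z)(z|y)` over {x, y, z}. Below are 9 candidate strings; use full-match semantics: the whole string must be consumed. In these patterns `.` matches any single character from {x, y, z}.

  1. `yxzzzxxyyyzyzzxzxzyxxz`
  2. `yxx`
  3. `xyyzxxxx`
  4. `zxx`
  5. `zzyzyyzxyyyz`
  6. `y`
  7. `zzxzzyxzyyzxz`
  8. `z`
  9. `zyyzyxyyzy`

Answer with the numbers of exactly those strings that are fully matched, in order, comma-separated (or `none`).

1 → no match
2 → match
3 → no match
4 → match
5 → no match
6 → match
7 → match
8 → match
9 → no match

2, 4, 6, 7, 8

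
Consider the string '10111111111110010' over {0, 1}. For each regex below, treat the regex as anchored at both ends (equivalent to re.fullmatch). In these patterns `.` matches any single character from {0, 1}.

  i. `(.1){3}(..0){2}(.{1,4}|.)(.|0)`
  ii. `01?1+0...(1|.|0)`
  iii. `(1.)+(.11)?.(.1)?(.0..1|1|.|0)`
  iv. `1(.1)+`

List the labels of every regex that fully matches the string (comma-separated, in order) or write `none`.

i → no match
ii → no match — must start with '0'
iii → match
iv → no match — must end with '1'

iii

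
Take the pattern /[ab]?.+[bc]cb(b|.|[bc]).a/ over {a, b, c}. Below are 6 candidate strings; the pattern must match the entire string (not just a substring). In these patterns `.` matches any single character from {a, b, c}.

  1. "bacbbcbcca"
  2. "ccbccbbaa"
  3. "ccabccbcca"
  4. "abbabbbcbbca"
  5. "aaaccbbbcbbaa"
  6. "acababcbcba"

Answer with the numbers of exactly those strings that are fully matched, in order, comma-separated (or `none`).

1 → match
2 → match
3 → match
4 → match
5 → match
6 → match

1, 2, 3, 4, 5, 6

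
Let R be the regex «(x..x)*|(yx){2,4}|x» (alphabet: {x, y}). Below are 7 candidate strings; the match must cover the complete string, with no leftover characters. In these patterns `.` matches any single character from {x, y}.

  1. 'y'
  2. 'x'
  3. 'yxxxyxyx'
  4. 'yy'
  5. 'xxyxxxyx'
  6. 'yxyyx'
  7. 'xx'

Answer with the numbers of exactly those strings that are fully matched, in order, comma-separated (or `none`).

1 → no match
2 → match
3 → no match
4 → no match
5 → match
6 → no match
7 → no match

2, 5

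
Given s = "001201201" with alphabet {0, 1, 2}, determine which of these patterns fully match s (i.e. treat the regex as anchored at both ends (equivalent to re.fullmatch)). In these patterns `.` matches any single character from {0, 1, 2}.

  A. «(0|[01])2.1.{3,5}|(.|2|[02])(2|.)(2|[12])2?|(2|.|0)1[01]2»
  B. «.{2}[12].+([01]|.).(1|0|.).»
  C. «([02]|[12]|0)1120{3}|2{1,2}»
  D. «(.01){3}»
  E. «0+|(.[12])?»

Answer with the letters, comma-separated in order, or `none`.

A → no match
B → match
C → no match
D → match
E → no match

B, D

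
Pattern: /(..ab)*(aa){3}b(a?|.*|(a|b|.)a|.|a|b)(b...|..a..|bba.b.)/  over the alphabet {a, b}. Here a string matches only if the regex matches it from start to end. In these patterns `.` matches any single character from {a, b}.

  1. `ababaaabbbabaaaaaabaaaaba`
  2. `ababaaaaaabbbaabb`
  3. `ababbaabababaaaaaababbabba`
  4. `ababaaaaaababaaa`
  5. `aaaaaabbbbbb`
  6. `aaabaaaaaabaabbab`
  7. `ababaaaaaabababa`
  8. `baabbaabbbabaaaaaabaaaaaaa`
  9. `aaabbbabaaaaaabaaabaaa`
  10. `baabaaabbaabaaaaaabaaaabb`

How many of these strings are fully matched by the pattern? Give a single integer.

1 → match
2 → match
3 → match
4 → match
5 → match
6 → match
7 → match
8 → match
9 → match
10 → match
Total matched: 10

10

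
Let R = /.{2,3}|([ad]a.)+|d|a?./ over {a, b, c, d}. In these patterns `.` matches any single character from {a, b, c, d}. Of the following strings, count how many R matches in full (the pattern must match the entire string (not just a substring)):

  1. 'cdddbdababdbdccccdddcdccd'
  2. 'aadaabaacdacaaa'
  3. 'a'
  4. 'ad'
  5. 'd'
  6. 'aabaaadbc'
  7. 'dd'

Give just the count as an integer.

5

1 → no match
2 → match
3 → match
4 → match
5 → match
6 → no match
7 → match
Total matched: 5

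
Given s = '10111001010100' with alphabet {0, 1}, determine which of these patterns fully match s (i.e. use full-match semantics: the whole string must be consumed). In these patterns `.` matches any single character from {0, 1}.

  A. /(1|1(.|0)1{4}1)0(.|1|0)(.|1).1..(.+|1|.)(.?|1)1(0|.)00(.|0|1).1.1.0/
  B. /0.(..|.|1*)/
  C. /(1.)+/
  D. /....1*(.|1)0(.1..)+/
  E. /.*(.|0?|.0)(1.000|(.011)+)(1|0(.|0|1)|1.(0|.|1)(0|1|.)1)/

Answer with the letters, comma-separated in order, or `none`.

D

A → no match
B → no match — must start with '0'
C → no match
D → match
E → no match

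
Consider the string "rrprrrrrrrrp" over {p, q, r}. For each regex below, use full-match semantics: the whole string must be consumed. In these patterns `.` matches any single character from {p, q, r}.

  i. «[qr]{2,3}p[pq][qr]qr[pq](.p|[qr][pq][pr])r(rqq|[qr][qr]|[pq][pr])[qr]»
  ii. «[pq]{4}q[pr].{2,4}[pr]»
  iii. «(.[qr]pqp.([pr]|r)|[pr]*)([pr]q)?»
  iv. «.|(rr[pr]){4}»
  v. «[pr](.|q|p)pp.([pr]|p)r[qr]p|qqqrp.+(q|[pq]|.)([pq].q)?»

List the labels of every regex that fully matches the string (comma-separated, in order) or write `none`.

iii, iv

i → no match
ii → no match
iii → match
iv → match
v → no match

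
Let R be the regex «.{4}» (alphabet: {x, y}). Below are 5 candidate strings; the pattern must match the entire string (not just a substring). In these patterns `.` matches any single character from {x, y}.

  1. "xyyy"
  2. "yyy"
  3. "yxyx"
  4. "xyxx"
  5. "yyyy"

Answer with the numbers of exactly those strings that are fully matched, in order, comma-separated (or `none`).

1, 3, 4, 5

1 → match
2 → no match
3 → match
4 → match
5 → match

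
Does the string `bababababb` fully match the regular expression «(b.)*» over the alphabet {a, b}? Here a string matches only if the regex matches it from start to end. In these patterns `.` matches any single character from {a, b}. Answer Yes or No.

Yes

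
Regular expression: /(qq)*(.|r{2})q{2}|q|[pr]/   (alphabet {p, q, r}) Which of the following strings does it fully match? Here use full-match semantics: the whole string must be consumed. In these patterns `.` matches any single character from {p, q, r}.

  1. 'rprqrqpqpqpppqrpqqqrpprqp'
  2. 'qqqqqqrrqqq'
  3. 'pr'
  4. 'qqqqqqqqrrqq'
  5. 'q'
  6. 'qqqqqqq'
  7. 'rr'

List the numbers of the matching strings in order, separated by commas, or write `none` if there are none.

4, 5, 6

1 → no match
2 → no match
3 → no match
4 → match
5 → match
6 → match
7 → no match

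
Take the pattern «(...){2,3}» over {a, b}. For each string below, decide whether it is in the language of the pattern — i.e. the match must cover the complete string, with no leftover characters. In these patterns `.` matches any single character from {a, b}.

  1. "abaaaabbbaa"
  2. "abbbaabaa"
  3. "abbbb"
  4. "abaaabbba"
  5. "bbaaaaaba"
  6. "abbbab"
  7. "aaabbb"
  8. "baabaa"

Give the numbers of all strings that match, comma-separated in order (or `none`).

1 → no match
2 → match
3 → no match
4 → match
5 → match
6 → match
7 → match
8 → match

2, 4, 5, 6, 7, 8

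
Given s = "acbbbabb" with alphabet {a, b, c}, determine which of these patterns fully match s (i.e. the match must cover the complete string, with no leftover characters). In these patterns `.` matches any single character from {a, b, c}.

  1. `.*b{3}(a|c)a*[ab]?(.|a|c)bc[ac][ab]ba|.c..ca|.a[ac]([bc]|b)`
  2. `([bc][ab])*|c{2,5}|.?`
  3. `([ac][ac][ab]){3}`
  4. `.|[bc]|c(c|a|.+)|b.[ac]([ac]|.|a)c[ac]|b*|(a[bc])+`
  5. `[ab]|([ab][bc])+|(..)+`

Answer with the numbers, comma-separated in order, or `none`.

5

1 → no match
2 → no match
3 → no match
4 → no match
5 → match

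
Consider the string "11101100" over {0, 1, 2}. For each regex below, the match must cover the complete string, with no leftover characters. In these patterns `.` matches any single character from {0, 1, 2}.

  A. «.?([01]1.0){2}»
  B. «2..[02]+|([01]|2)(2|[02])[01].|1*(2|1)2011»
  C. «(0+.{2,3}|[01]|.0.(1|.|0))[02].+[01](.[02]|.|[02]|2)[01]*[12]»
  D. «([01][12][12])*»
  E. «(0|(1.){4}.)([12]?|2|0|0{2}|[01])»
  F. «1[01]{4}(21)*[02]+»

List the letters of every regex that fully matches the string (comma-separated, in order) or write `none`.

A

A → match
B → no match
C → no match
D → no match
E → no match
F → no match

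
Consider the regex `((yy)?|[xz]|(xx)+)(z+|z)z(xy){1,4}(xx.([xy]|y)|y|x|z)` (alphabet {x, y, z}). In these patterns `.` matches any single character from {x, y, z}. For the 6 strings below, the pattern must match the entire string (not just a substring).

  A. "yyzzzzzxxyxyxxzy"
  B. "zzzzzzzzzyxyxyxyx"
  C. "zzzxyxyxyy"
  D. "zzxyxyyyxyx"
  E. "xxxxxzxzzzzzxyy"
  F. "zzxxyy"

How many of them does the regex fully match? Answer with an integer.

1

A → no match
B → no match
C → match
D → no match
E → no match
F → no match
Total matched: 1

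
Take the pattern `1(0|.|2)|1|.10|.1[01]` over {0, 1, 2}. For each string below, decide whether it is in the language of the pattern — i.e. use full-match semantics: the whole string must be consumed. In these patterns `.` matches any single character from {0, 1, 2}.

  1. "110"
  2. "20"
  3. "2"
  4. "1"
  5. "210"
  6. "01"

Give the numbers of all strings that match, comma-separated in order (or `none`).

1. "110" → match
2. "20" → no match
3. "2" → no match
4. "1" → match
5. "210" → match
6. "01" → no match

1, 4, 5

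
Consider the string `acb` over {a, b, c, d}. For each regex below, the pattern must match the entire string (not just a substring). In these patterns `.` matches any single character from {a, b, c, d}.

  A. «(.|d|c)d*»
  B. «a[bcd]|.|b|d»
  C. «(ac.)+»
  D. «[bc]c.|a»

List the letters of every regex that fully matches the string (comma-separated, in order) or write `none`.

A → no match
B → no match
C → match
D → no match

C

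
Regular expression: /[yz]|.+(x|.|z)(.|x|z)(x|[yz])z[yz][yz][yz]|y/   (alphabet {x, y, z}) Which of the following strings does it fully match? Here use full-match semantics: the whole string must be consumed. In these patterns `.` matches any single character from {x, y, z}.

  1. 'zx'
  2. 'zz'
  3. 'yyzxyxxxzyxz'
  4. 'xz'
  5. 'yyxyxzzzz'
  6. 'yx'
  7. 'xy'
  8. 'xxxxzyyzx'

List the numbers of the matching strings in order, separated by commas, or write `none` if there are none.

5

1. 'zx' → no match
2. 'zz' → no match
3. 'yyzxyxxxzyxz' → no match
4. 'xz' → no match
5. 'yyxyxzzzz' → match
6. 'yx' → no match
7. 'xy' → no match
8. 'xxxxzyyzx' → no match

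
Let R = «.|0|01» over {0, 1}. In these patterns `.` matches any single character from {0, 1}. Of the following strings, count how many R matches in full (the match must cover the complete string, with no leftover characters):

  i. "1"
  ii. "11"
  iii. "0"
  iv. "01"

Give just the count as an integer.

i → match
ii → no match
iii → match
iv → match
Total matched: 3

3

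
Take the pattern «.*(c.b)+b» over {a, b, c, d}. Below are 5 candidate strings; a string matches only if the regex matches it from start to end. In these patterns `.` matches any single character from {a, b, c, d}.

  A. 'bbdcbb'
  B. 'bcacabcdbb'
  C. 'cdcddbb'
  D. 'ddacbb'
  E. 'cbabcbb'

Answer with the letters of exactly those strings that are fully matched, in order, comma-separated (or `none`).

A → no match
B → match
C → no match
D → no match
E → no match

B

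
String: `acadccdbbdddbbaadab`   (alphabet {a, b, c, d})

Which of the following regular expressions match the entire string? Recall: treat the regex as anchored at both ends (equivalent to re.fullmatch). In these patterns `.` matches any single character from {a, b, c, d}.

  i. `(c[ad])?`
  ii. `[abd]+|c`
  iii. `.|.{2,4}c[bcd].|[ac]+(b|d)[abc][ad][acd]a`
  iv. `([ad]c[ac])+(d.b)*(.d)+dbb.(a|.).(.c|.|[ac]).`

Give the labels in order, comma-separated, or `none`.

i → no match
ii → no match
iii → no match
iv → match

iv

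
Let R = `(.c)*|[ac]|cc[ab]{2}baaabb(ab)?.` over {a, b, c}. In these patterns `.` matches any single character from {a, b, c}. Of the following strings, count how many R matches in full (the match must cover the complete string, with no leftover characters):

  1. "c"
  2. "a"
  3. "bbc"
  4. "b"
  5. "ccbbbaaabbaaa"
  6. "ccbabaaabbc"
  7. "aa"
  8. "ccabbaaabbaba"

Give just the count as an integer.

4

1 → match
2 → match
3 → no match
4 → no match
5 → no match
6 → match
7 → no match
8 → match
Total matched: 4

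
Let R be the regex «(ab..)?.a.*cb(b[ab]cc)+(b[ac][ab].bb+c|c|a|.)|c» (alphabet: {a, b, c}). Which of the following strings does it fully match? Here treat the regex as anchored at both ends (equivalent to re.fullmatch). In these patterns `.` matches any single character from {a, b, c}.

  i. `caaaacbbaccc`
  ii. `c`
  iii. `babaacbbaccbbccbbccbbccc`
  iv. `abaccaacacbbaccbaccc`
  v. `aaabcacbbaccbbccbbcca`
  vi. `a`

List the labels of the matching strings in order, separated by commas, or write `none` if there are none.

i, ii, iii, iv, v

i. `caaaacbbaccc` → match
ii. `c` → match
iii → match
iv → match
v → match
vi. `a` → no match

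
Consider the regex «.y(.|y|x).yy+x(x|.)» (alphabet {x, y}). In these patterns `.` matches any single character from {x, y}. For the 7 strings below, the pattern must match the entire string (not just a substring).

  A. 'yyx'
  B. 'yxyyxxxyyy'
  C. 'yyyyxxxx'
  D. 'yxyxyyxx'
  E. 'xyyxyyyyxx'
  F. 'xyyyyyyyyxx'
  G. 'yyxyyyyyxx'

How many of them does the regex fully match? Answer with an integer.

A → no match
B → no match
C → no match
D → no match
E → match
F → match
G → match
Total matched: 3

3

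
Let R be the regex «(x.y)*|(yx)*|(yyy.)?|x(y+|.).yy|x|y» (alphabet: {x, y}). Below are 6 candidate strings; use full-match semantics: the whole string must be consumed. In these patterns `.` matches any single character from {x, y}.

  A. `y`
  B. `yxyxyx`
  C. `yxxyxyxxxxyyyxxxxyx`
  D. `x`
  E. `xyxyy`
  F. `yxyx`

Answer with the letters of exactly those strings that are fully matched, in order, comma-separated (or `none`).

A, B, D, E, F

A → match
B → match
C → no match
D → match
E → match
F → match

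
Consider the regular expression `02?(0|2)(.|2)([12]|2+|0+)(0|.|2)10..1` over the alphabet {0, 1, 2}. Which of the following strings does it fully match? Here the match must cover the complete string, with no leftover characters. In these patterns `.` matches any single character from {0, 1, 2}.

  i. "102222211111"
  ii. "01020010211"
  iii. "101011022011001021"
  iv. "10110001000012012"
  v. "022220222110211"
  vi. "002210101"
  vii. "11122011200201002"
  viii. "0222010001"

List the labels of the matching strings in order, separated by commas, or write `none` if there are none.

i → no match — must start with "0"
ii → no match
iii → no match — must start with "0"
iv → no match — must start with "0"
v → no match
vi → no match
vii → no match — must start with "0"
viii → match

viii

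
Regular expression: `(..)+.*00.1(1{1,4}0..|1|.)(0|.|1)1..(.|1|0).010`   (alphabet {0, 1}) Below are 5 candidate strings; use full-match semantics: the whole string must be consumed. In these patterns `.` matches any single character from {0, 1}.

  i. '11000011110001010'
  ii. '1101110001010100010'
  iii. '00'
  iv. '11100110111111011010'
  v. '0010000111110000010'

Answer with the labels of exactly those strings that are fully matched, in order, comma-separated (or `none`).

i → match
ii → no match
iii. '00' → no match — must end with '010'
iv → no match
v → match

i, v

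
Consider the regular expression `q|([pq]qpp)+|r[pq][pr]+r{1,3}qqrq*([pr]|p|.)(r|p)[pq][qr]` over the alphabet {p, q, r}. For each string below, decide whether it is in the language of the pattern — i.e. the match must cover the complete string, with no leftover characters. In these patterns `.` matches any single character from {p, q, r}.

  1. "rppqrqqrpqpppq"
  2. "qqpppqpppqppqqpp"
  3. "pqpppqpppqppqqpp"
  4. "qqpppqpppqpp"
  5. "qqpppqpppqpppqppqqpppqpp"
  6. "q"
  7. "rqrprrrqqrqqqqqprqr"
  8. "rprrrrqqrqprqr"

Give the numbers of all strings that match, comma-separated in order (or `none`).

2, 3, 4, 5, 6, 7, 8

1 → no match
2 → match
3 → match
4 → match
5 → match
6 → match
7 → match
8 → match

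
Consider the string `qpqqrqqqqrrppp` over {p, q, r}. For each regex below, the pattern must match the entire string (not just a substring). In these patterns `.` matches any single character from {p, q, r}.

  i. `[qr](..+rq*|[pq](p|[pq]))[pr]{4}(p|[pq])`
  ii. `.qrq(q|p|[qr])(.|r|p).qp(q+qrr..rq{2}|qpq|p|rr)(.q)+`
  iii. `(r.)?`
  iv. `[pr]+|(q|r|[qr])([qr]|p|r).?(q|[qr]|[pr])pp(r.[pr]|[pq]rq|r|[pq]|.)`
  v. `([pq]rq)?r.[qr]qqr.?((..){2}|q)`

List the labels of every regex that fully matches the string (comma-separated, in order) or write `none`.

i

i → match
ii → no match — must end with `q`
iii → no match
iv → no match
v → no match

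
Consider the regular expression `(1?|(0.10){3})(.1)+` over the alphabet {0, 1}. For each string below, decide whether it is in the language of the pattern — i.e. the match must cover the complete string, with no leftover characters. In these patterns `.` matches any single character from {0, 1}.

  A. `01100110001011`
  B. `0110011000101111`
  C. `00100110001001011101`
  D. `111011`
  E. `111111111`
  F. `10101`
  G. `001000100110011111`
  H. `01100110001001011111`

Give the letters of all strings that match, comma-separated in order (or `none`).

A, B, C, E, F, G, H

A → match
B → match
C → match
D. `111011` → no match
E. `111111111` → match
F. `10101` → match
G → match
H → match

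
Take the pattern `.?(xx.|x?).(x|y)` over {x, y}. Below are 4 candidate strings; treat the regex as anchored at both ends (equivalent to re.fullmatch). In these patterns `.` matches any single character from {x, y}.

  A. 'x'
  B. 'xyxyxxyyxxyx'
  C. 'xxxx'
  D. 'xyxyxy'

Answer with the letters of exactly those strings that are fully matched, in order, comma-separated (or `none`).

C

A. 'x' → no match
B. 'xyxyxxyyxxyx' → no match
C. 'xxxx' → match
D. 'xyxyxy' → no match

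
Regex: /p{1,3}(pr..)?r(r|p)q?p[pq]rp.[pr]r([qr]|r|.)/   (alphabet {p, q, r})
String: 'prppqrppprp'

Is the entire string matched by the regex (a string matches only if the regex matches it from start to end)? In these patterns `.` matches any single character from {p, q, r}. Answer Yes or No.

Yes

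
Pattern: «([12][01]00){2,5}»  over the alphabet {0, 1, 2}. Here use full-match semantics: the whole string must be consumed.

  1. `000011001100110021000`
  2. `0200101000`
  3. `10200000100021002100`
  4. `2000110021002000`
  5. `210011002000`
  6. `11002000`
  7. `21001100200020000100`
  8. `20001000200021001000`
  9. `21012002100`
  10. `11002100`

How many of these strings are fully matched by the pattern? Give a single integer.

5

1 → no match
2 → no match
3 → no match
4 → match
5 → match
6 → match
7 → no match
8 → match
9 → no match
10 → match
Total matched: 5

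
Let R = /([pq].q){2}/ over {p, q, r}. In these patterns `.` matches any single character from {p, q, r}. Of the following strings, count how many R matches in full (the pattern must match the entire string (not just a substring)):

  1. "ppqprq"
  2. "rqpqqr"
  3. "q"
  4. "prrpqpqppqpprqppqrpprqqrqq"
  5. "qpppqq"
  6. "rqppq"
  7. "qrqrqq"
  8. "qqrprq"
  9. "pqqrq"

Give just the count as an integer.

1

1 → match
2 → no match — must end with "q"
3 → no match
4 → no match
5 → no match
6 → no match
7 → no match
8 → no match
9 → no match
Total matched: 1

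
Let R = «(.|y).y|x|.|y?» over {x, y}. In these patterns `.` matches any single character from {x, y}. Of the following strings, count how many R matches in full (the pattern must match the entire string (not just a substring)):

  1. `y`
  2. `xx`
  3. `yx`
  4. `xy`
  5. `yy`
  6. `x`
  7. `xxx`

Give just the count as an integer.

1 → match
2 → no match
3 → no match
4 → no match
5 → no match
6 → match
7 → no match
Total matched: 2

2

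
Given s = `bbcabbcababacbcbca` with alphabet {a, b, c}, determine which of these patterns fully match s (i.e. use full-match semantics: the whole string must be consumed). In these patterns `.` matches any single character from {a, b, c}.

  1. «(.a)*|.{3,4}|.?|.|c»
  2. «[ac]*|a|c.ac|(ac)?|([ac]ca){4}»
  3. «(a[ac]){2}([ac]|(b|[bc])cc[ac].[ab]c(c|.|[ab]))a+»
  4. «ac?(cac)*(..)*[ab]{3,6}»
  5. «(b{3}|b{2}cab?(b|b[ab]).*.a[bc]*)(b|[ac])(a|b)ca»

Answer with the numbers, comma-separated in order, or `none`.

1 → no match
2 → no match
3 → no match — must start with `a`
4 → no match — must start with `a`
5 → match

5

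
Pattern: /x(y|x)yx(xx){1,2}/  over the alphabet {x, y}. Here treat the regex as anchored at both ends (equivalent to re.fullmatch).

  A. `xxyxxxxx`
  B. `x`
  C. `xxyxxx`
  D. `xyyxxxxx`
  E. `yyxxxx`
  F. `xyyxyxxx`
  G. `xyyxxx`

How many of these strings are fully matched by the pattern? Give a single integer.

4

A → match
B → no match — must end with `xx`
C → match
D → match
E → no match — must start with `x`
F → no match
G → match
Total matched: 4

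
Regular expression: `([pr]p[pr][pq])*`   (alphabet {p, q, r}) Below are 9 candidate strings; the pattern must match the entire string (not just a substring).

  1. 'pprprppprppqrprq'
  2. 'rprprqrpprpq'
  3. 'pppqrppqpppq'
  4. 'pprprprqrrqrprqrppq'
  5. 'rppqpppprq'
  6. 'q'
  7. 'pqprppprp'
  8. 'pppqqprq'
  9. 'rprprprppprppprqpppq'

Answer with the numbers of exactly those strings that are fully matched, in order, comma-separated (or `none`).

1, 3, 9

1 → match
2 → no match
3 → match
4 → no match
5 → no match
6 → no match
7 → no match
8 → no match
9 → match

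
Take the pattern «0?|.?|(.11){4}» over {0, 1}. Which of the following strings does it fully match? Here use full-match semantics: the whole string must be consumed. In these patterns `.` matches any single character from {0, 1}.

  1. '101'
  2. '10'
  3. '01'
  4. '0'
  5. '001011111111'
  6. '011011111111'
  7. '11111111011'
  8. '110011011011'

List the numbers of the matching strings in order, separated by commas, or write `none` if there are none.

4, 6

1 → no match
2 → no match
3 → no match
4 → match
5 → no match
6 → match
7 → no match
8 → no match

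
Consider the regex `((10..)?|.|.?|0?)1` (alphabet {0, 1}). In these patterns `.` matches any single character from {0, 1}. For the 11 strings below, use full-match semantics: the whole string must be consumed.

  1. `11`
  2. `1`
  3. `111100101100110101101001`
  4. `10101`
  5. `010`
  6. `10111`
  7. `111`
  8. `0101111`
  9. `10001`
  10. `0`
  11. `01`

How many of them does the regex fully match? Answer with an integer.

1 → match
2 → match
3 → no match
4 → match
5 → no match — must end with `1`
6 → match
7 → no match
8 → no match
9 → match
10 → no match — must end with `1`
11 → match
Total matched: 6

6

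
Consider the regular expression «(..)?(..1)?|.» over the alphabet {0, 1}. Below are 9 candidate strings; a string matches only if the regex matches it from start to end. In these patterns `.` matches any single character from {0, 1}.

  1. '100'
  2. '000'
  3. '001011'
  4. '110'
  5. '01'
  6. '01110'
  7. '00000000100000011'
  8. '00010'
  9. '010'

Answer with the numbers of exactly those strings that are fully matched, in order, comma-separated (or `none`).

1 → no match
2 → no match
3 → no match
4 → no match
5 → match
6 → no match
7 → no match
8 → no match
9 → no match

5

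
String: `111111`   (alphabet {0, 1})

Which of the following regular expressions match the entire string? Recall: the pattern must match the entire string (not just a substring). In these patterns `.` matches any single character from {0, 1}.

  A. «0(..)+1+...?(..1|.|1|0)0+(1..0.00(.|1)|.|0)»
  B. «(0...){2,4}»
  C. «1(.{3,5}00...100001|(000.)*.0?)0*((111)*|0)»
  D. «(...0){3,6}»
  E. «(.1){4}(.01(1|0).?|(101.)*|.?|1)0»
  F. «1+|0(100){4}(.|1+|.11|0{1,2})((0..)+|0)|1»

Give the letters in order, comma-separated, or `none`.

F

A → no match — must start with `0`
B → no match — must start with `0`
C → no match
D → no match — must end with `0`
E → no match — must end with `0`
F → match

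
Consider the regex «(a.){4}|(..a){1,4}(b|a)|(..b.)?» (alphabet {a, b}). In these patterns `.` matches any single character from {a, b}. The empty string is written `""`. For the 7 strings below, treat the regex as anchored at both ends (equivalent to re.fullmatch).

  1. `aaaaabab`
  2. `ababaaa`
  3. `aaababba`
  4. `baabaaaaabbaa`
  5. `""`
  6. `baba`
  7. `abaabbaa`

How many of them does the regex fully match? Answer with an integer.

1 → match
2 → match
3 → no match
4 → match
5 → match
6 → match
7 → no match
Total matched: 5

5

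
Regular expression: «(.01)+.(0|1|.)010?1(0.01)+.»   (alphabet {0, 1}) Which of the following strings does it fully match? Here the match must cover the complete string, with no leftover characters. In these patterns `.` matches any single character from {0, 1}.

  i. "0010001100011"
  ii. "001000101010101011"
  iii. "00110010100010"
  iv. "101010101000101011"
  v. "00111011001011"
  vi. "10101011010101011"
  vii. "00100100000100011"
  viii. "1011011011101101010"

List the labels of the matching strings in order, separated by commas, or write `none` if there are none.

i → match
ii → match
iii → match
iv → match
v → no match
vi → match
vii → no match
viii → match

i, ii, iii, iv, vi, viii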